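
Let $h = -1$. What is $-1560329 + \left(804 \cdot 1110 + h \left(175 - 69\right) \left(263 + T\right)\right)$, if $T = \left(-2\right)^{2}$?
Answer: $-696191$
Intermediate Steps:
$T = 4$
$-1560329 + \left(804 \cdot 1110 + h \left(175 - 69\right) \left(263 + T\right)\right) = -1560329 + \left(804 \cdot 1110 - \left(175 - 69\right) \left(263 + 4\right)\right) = -1560329 + \left(892440 - 106 \cdot 267\right) = -1560329 + \left(892440 - 28302\right) = -1560329 + 864138 = -696191$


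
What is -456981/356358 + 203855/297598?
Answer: -5279272629/8837619007 ≈ -0.59736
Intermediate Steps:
-456981/356358 + 203855/297598 = -456981*1/356358 + 203855*(1/297598) = -152327/118786 + 203855/297598 = -5279272629/8837619007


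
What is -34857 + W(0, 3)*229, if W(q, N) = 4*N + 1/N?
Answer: -96098/3 ≈ -32033.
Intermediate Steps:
W(q, N) = 1/N + 4*N
-34857 + W(0, 3)*229 = -34857 + (1/3 + 4*3)*229 = -34857 + (1/3 + 12)*229 = -34857 + (37/3)*229 = -34857 + 8473/3 = -96098/3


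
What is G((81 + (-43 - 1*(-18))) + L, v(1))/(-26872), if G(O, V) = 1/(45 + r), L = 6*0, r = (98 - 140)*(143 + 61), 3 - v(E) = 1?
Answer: 1/229030056 ≈ 4.3662e-9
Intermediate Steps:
v(E) = 2 (v(E) = 3 - 1*1 = 3 - 1 = 2)
r = -8568 (r = -42*204 = -8568)
L = 0
G(O, V) = -1/8523 (G(O, V) = 1/(45 - 8568) = 1/(-8523) = -1/8523)
G((81 + (-43 - 1*(-18))) + L, v(1))/(-26872) = -1/8523/(-26872) = -1/8523*(-1/26872) = 1/229030056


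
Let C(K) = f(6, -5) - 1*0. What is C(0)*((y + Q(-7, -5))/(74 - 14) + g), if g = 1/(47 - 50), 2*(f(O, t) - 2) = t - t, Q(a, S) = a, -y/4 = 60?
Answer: -89/10 ≈ -8.9000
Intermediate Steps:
y = -240 (y = -4*60 = -240)
f(O, t) = 2 (f(O, t) = 2 + (t - t)/2 = 2 + (1/2)*0 = 2 + 0 = 2)
g = -1/3 (g = 1/(-3) = -1/3 ≈ -0.33333)
C(K) = 2 (C(K) = 2 - 1*0 = 2 + 0 = 2)
C(0)*((y + Q(-7, -5))/(74 - 14) + g) = 2*((-240 - 7)/(74 - 14) - 1/3) = 2*(-247/60 - 1/3) = 2*(-89/20) = -89/10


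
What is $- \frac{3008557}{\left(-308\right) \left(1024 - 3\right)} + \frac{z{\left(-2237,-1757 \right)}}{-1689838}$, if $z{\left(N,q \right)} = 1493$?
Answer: $\frac{2541752221521}{265699988092} \approx 9.5663$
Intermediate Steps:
$- \frac{3008557}{\left(-308\right) \left(1024 - 3\right)} + \frac{z{\left(-2237,-1757 \right)}}{-1689838} = - \frac{3008557}{\left(-308\right) \left(1024 - 3\right)} + \frac{1493}{-1689838} = - \frac{3008557}{\left(-308\right) 1021} + 1493 \left(- \frac{1}{1689838}\right) = - \frac{3008557}{-314468} - \frac{1493}{1689838} = \left(-3008557\right) \left(- \frac{1}{314468}\right) - \frac{1493}{1689838} = \frac{3008557}{314468} - \frac{1493}{1689838} = \frac{2541752221521}{265699988092}$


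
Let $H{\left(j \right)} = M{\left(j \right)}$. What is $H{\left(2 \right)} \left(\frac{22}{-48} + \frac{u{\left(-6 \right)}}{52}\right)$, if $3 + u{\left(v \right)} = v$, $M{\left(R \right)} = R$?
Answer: $- \frac{197}{156} \approx -1.2628$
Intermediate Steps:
$u{\left(v \right)} = -3 + v$
$H{\left(j \right)} = j$
$H{\left(2 \right)} \left(\frac{22}{-48} + \frac{u{\left(-6 \right)}}{52}\right) = 2 \left(\frac{22}{-48} + \frac{-3 - 6}{52}\right) = 2 \left(22 \left(- \frac{1}{48}\right) - \frac{9}{52}\right) = 2 \left(- \frac{11}{24} - \frac{9}{52}\right) = 2 \left(- \frac{197}{312}\right) = - \frac{197}{156}$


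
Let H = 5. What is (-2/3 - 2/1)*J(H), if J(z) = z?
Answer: -40/3 ≈ -13.333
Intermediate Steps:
(-2/3 - 2/1)*J(H) = (-2/3 - 2/1)*5 = (-2*⅓ - 2*1)*5 = (-⅔ - 2)*5 = -8/3*5 = -40/3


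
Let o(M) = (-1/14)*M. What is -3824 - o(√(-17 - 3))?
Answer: -3824 + I*√5/7 ≈ -3824.0 + 0.31944*I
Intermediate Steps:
o(M) = -M/14 (o(M) = (-1*1/14)*M = -M/14)
-3824 - o(√(-17 - 3)) = -3824 - (-1)*√(-17 - 3)/14 = -3824 - (-1)*√(-20)/14 = -3824 - (-1)*2*I*√5/14 = -3824 - (-1)*I*√5/7 = -3824 + I*√5/7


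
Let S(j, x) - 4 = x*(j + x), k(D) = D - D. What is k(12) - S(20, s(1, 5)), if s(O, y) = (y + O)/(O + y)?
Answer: -25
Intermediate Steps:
k(D) = 0
s(O, y) = 1 (s(O, y) = (O + y)/(O + y) = 1)
S(j, x) = 4 + x*(j + x)
k(12) - S(20, s(1, 5)) = 0 - (4 + 1² + 20*1) = 0 - (4 + 1 + 20) = 0 - 1*25 = 0 - 25 = -25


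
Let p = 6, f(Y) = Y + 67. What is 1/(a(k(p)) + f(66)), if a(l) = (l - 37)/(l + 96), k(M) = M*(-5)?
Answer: 66/8711 ≈ 0.0075766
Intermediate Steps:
f(Y) = 67 + Y
k(M) = -5*M
a(l) = (-37 + l)/(96 + l)
1/(a(k(p)) + f(66)) = 1/((-37 - 5*6)/(96 - 5*6) + (67 + 66)) = 1/((-37 - 30)/(96 - 30) + 133) = 1/(-67/66 + 133) = 1/(8711/66) = 66/8711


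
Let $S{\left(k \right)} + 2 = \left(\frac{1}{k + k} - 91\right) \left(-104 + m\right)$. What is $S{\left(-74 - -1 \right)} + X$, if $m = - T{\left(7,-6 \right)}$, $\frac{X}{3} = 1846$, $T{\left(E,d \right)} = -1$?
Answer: $\frac{2176817}{146} \approx 14910.0$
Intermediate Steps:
$X = 5538$ ($X = 3 \cdot 1846 = 5538$)
$m = 1$ ($m = \left(-1\right) \left(-1\right) = 1$)
$S{\left(k \right)} = 9371 - \frac{103}{2 k}$ ($S{\left(k \right)} = -2 + \left(\frac{1}{k + k} - 91\right) \left(-104 + 1\right) = -2 + \left(\frac{1}{2 k} - 91\right) \left(-103\right) = -2 + \left(-91 + \frac{1}{2 k}\right) \left(-103\right) = -2 + \left(9373 - \frac{103}{2 k}\right) = 9371 - \frac{103}{2 k}$)
$S{\left(-74 - -1 \right)} + X = \left(9371 - \frac{103}{2 \left(-74 - -1\right)}\right) + 5538 = \left(9371 - \frac{103}{2 \left(-74 + 1\right)}\right) + 5538 = \left(9371 - \frac{103}{2 \left(-73\right)}\right) + 5538 = \left(9371 - - \frac{103}{146}\right) + 5538 = \left(9371 + \frac{103}{146}\right) + 5538 = \frac{1368269}{146} + 5538 = \frac{2176817}{146}$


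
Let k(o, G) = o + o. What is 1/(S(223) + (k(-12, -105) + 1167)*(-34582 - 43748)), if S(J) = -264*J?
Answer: -1/89590062 ≈ -1.1162e-8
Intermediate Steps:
k(o, G) = 2*o
1/(S(223) + (k(-12, -105) + 1167)*(-34582 - 43748)) = 1/(-264*223 + (2*(-12) + 1167)*(-34582 - 43748)) = 1/(-58872 + (-24 + 1167)*(-78330)) = 1/(-58872 + 1143*(-78330)) = 1/(-58872 - 89531190) = 1/(-89590062) = -1/89590062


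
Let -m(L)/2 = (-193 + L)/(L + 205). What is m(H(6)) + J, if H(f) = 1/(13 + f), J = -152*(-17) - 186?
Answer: 2337485/974 ≈ 2399.9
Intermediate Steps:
J = 2398 (J = 2584 - 186 = 2398)
m(L) = -2*(-193 + L)/(205 + L) (m(L) = -2*(-193 + L)/(L + 205) = -2*(-193 + L)/(205 + L))
m(H(6)) + J = 2*(193 - 1/(13 + 6))/(205 + 1/(13 + 6)) + 2398 = 2*(193 - 1/19)/(205 + 1/19) + 2398 = 2*(193 - 1*1/19)/(205 + 1/19) + 2398 = 2*(193 - 1/19)/(3896/19) + 2398 = 2*(19/3896)*(3666/19) + 2398 = 1833/974 + 2398 = 2337485/974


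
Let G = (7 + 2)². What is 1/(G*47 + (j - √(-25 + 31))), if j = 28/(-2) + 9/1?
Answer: 1901/7227599 + √6/14455198 ≈ 0.00026319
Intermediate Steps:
j = -5 (j = 28*(-½) + 9*1 = -14 + 9 = -5)
G = 81 (G = 9² = 81)
1/(G*47 + (j - √(-25 + 31))) = 1/(81*47 + (-5 - √(-25 + 31))) = 1/(3807 + (-5 - √6)) = 1/(3802 - √6)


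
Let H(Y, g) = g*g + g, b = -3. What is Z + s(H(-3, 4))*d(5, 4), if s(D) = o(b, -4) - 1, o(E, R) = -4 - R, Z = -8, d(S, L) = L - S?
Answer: -7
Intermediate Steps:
H(Y, g) = g + g**2 (H(Y, g) = g**2 + g = g + g**2)
s(D) = -1 (s(D) = (-4 - 1*(-4)) - 1 = (-4 + 4) - 1 = 0 - 1 = -1)
Z + s(H(-3, 4))*d(5, 4) = -8 - (4 - 1*5) = -8 - (4 - 5) = -8 - 1*(-1) = -8 + 1 = -7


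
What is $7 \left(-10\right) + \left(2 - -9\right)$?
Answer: $-59$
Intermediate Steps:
$7 \left(-10\right) + \left(2 - -9\right) = -70 + \left(2 + 9\right) = -70 + 11 = -59$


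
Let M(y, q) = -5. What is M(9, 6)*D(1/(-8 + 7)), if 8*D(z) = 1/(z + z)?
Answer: 5/16 ≈ 0.31250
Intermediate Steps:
D(z) = 1/(16*z) (D(z) = 1/(8*(z + z)) = 1/(8*((2*z))) = (1/(2*z))/8 = 1/(16*z))
M(9, 6)*D(1/(-8 + 7)) = -5/(16*(1/(-8 + 7))) = -5/(16*(1/(-1))) = -5/(16*(-1)) = -5*(-1)/16 = -5*(-1/16) = 5/16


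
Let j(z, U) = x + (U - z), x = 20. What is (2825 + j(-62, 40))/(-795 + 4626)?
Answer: 2947/3831 ≈ 0.76925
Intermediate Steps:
j(z, U) = 20 + U - z (j(z, U) = 20 + (U - z) = 20 + U - z)
(2825 + j(-62, 40))/(-795 + 4626) = (2825 + (20 + 40 - 1*(-62)))/(-795 + 4626) = (2825 + (20 + 40 + 62))/3831 = (2825 + 122)*(1/3831) = 2947*(1/3831) = 2947/3831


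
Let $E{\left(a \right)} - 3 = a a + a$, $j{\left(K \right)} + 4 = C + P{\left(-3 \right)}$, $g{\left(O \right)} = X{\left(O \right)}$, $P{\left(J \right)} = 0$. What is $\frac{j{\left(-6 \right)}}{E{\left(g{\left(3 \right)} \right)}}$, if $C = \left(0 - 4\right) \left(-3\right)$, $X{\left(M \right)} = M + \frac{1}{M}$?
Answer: $\frac{72}{157} \approx 0.4586$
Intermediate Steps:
$g{\left(O \right)} = O + \frac{1}{O}$
$C = 12$ ($C = \left(-4\right) \left(-3\right) = 12$)
$j{\left(K \right)} = 8$ ($j{\left(K \right)} = -4 + \left(12 + 0\right) = -4 + 12 = 8$)
$E{\left(a \right)} = 3 + a + a^{2}$ ($E{\left(a \right)} = 3 + \left(a a + a\right) = 3 + \left(a^{2} + a\right) = 3 + \left(a + a^{2}\right) = 3 + a + a^{2}$)
$\frac{j{\left(-6 \right)}}{E{\left(g{\left(3 \right)} \right)}} = \frac{8}{3 + \left(3 + \frac{1}{3}\right) + \left(3 + \frac{1}{3}\right)^{2}} = \frac{8}{3 + \frac{10}{3} + \left(\frac{10}{3}\right)^{2}} = \frac{8}{3 + \frac{10}{3} + \frac{100}{9}} = \frac{8}{\frac{157}{9}} = 8 \cdot \frac{9}{157} = \frac{72}{157}$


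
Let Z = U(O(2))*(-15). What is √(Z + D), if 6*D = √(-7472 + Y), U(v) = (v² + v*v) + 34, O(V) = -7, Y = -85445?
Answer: √(-71280 + 6*I*√92917)/6 ≈ 0.57082 + 44.501*I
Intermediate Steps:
U(v) = 34 + 2*v² (U(v) = (v² + v²) + 34 = 2*v² + 34 = 34 + 2*v²)
D = I*√92917/6 (D = √(-7472 - 85445)/6 = √(-92917)/6 = (I*√92917)/6 = I*√92917/6 ≈ 50.804*I)
Z = -1980 (Z = (34 + 2*(-7)²)*(-15) = (34 + 2*49)*(-15) = (34 + 98)*(-15) = 132*(-15) = -1980)
√(Z + D) = √(-1980 + I*√92917/6)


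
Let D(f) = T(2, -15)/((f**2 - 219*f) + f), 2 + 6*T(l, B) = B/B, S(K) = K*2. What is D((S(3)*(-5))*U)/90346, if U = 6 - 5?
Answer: -1/4033045440 ≈ -2.4795e-10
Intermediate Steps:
S(K) = 2*K
U = 1
T(l, B) = -1/6 (T(l, B) = -1/3 + (B/B)/6 = -1/3 + (1/6)*1 = -1/3 + 1/6 = -1/6)
D(f) = -1/(6*(f**2 - 218*f)) (D(f) = -1/(6*((f**2 - 219*f) + f)) = -1/(6*(f**2 - 218*f)))
D((S(3)*(-5))*U)/90346 = -1/(6*(((2*3)*(-5))*1)*(-218 + ((2*3)*(-5))*1))/90346 = -1/(6*((6*(-5))*1)*(-218 + (6*(-5))*1))*(1/90346) = -1/(6*((-30*1))*(-218 - 30*1))*(1/90346) = -1/6/(-30*(-218 - 30))*(1/90346) = -1/6*(-1/30)/(-248)*(1/90346) = -1/6*(-1/30)*(-1/248)*(1/90346) = -1/44640*1/90346 = -1/4033045440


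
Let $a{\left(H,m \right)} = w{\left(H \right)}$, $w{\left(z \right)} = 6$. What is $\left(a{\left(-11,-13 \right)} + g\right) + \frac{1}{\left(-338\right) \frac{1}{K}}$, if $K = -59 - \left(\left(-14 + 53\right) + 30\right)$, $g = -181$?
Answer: $- \frac{29511}{169} \approx -174.62$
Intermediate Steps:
$K = -128$ ($K = -59 - \left(39 + 30\right) = -59 - 69 = -128$)
$a{\left(H,m \right)} = 6$
$\left(a{\left(-11,-13 \right)} + g\right) + \frac{1}{\left(-338\right) \frac{1}{K}} = \left(6 - 181\right) + \frac{1}{\left(-338\right) \frac{1}{-128}} = -175 + \frac{1}{\left(-338\right) \left(- \frac{1}{128}\right)} = -175 + \frac{1}{\frac{169}{64}} = -175 + \frac{64}{169} = - \frac{29511}{169}$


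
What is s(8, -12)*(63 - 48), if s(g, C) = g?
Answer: 120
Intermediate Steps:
s(8, -12)*(63 - 48) = 8*(63 - 48) = 8*15 = 120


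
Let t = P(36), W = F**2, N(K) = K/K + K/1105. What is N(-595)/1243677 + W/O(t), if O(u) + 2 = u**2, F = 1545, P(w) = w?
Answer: 12864315063263/6973711498 ≈ 1844.7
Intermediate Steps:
N(K) = 1 + K/1105 (N(K) = 1 + K*(1/1105) = 1 + K/1105)
W = 2387025 (W = 1545**2 = 2387025)
t = 36
O(u) = -2 + u**2
N(-595)/1243677 + W/O(t) = (1 + (1/1105)*(-595))/1243677 + 2387025/(-2 + 36**2) = (1 - 7/13)*(1/1243677) + 2387025/(-2 + 1296) = (6/13)*(1/1243677) + 2387025/1294 = 2/5389267 + 2387025*(1/1294) = 2/5389267 + 2387025/1294 = 12864315063263/6973711498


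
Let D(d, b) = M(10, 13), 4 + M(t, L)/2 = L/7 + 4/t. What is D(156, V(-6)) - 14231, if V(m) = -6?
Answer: -498207/35 ≈ -14234.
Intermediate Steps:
M(t, L) = -8 + 8/t + 2*L/7 (M(t, L) = -8 + 2*(L/7 + 4/t) = -8 + 2*(4/t + L/7) = -8 + (8/t + 2*L/7) = -8 + 8/t + 2*L/7)
D(d, b) = -122/35 (D(d, b) = -8 + 8/10 + (2/7)*13 = -8 + 8*(⅒) + 26/7 = -8 + ⅘ + 26/7 = -122/35)
D(156, V(-6)) - 14231 = -122/35 - 14231 = -498207/35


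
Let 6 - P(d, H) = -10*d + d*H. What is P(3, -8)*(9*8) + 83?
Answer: 4403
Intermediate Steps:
P(d, H) = 6 + 10*d - H*d (P(d, H) = 6 - (-10*d + d*H) = 6 - (-10*d + H*d) = 6 + (10*d - H*d) = 6 + 10*d - H*d)
P(3, -8)*(9*8) + 83 = (6 + 10*3 - 1*(-8)*3)*(9*8) + 83 = (6 + 30 + 24)*72 + 83 = 60*72 + 83 = 4320 + 83 = 4403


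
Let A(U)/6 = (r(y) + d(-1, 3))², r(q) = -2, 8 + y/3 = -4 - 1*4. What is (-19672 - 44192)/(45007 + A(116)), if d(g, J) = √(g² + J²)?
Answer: -2879691624/2033192521 - 1532736*√10/2033192521 ≈ -1.4187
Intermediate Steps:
d(g, J) = √(J² + g²)
y = -48 (y = -24 + 3*(-4 - 1*4) = -24 + 3*(-4 - 4) = -24 + 3*(-8) = -24 - 24 = -48)
A(U) = 6*(-2 + √10)² (A(U) = 6*(-2 + √(3² + (-1)²))² = 6*(-2 + √(9 + 1))² = 6*(-2 + √10)²)
(-19672 - 44192)/(45007 + A(116)) = (-19672 - 44192)/(45007 + (84 - 24*√10)) = -63864/(45091 - 24*√10)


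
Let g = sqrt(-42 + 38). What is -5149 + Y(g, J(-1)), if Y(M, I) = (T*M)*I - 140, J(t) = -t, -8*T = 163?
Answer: -5289 - 163*I/4 ≈ -5289.0 - 40.75*I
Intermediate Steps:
T = -163/8 (T = -1/8*163 = -163/8 ≈ -20.375)
g = 2*I (g = sqrt(-4) = 2*I ≈ 2.0*I)
Y(M, I) = -140 - 163*I*M/8 (Y(M, I) = (-163*M/8)*I - 140 = -163*I*M/8 - 140 = -140 - 163*I*M/8)
-5149 + Y(g, J(-1)) = -5149 + (-140 - 163*(-1*(-1))*2*I/8) = -5149 + (-140 - 163/8*1*2*I) = -5149 + (-140 - 163*I/4) = -5289 - 163*I/4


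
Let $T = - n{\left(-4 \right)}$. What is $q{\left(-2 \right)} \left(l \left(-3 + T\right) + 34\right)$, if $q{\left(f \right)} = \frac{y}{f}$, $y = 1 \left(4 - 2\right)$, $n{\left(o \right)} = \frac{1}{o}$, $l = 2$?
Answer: $- \frac{57}{2} \approx -28.5$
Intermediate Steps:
$T = \frac{1}{4}$ ($T = - \frac{1}{-4} = \left(-1\right) \left(- \frac{1}{4}\right) = \frac{1}{4} \approx 0.25$)
$y = 2$ ($y = 1 \cdot 2 = 2$)
$q{\left(f \right)} = \frac{2}{f}$
$q{\left(-2 \right)} \left(l \left(-3 + T\right) + 34\right) = \frac{2}{-2} \left(2 \left(-3 + \frac{1}{4}\right) + 34\right) = 2 \left(- \frac{1}{2}\right) \left(2 \left(- \frac{11}{4}\right) + 34\right) = - (- \frac{11}{2} + 34) = \left(-1\right) \frac{57}{2} = - \frac{57}{2}$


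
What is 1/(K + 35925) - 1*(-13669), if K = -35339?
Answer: 8010035/586 ≈ 13669.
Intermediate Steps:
1/(K + 35925) - 1*(-13669) = 1/(-35339 + 35925) - 1*(-13669) = 1/586 + 13669 = 8010035/586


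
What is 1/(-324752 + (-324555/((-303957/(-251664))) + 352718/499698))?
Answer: -8438150277/5007785653668517 ≈ -1.6850e-6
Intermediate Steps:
1/(-324752 + (-324555/((-303957/(-251664))) + 352718/499698)) = 1/(-324752 + (-324555/((-303957*(-1/251664))) + 352718*(1/499698))) = 1/(-324752 + (-324555/101319/83888 + 176359/249849)) = 1/(-324752 + (-324555*83888/101319 + 176359/249849)) = 1/(-324752 + (-9075423280/33773 + 176359/249849)) = 1/(-324752 - 2267479474912213/8438150277) = 1/(-5007785653668517/8438150277) = -8438150277/5007785653668517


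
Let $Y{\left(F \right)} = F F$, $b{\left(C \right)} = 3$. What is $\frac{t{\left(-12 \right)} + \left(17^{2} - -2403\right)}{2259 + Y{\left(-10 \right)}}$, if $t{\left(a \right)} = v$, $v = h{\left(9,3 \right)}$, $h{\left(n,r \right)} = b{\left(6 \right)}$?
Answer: $\frac{385}{337} \approx 1.1424$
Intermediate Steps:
$Y{\left(F \right)} = F^{2}$
$h{\left(n,r \right)} = 3$
$v = 3$
$t{\left(a \right)} = 3$
$\frac{t{\left(-12 \right)} + \left(17^{2} - -2403\right)}{2259 + Y{\left(-10 \right)}} = \frac{3 + \left(17^{2} - -2403\right)}{2259 + \left(-10\right)^{2}} = \frac{3 + \left(289 + 2403\right)}{2259 + 100} = \frac{3 + 2692}{2359} = 2695 \cdot \frac{1}{2359} = \frac{385}{337}$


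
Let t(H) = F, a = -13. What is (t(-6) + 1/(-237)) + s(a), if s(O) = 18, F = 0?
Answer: 4265/237 ≈ 17.996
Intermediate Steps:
t(H) = 0
(t(-6) + 1/(-237)) + s(a) = (0 + 1/(-237)) + 18 = (0 - 1/237) + 18 = -1/237 + 18 = 4265/237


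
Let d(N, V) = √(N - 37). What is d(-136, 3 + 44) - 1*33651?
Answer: -33651 + I*√173 ≈ -33651.0 + 13.153*I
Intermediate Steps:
d(N, V) = √(-37 + N)
d(-136, 3 + 44) - 1*33651 = √(-37 - 136) - 1*33651 = √(-173) - 33651 = I*√173 - 33651 = -33651 + I*√173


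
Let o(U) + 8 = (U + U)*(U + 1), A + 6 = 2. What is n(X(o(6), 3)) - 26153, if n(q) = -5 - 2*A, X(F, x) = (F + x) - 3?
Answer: -26150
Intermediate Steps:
A = -4 (A = -6 + 2 = -4)
o(U) = -8 + 2*U*(1 + U) (o(U) = -8 + (U + U)*(U + 1) = -8 + (2*U)*(1 + U) = -8 + 2*U*(1 + U))
X(F, x) = -3 + F + x
n(q) = 3 (n(q) = -5 - 2*(-4) = -5 + 8 = 3)
n(X(o(6), 3)) - 26153 = 3 - 26153 = -26150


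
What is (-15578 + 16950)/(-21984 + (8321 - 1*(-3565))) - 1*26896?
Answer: -135798590/5049 ≈ -26896.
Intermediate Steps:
(-15578 + 16950)/(-21984 + (8321 - 1*(-3565))) - 1*26896 = 1372/(-21984 + (8321 + 3565)) - 26896 = 1372/(-21984 + 11886) - 26896 = 1372/(-10098) - 26896 = 1372*(-1/10098) - 26896 = -686/5049 - 26896 = -135798590/5049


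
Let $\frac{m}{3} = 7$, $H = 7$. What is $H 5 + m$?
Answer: $56$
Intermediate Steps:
$m = 21$ ($m = 3 \cdot 7 = 21$)
$H 5 + m = 7 \cdot 5 + 21 = 35 + 21 = 56$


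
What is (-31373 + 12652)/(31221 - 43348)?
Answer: 18721/12127 ≈ 1.5437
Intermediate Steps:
(-31373 + 12652)/(31221 - 43348) = -18721/(-12127) = -18721*(-1/12127) = 18721/12127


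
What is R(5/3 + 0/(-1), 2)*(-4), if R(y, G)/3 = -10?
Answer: 120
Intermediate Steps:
R(y, G) = -30 (R(y, G) = 3*(-10) = -30)
R(5/3 + 0/(-1), 2)*(-4) = -30*(-4) = 120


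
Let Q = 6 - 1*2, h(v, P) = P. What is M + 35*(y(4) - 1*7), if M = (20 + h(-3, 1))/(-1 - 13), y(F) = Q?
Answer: -213/2 ≈ -106.50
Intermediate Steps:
Q = 4 (Q = 6 - 2 = 4)
y(F) = 4
M = -3/2 (M = (20 + 1)/(-1 - 13) = 21/(-14) = 21*(-1/14) = -3/2 ≈ -1.5000)
M + 35*(y(4) - 1*7) = -3/2 + 35*(4 - 1*7) = -3/2 + 35*(4 - 7) = -3/2 + 35*(-3) = -3/2 - 105 = -213/2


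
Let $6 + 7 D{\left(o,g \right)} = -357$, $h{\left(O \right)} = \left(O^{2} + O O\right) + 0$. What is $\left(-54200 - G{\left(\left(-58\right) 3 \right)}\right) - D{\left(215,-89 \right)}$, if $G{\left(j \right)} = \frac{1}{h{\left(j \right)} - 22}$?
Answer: $- \frac{22943109617}{423710} \approx -54148.0$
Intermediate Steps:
$h{\left(O \right)} = 2 O^{2}$ ($h{\left(O \right)} = \left(O^{2} + O^{2}\right) + 0 = 2 O^{2} + 0 = 2 O^{2}$)
$D{\left(o,g \right)} = - \frac{363}{7}$ ($D{\left(o,g \right)} = - \frac{6}{7} + \frac{1}{7} \left(-357\right) = - \frac{6}{7} - 51 = - \frac{363}{7}$)
$G{\left(j \right)} = \frac{1}{-22 + 2 j^{2}}$ ($G{\left(j \right)} = \frac{1}{2 j^{2} - 22} = \frac{1}{-22 + 2 j^{2}}$)
$\left(-54200 - G{\left(\left(-58\right) 3 \right)}\right) - D{\left(215,-89 \right)} = \left(-54200 - \frac{1}{2 \left(-11 + \left(\left(-58\right) 3\right)^{2}\right)}\right) - - \frac{363}{7} = \left(-54200 - \frac{1}{2 \left(-11 + \left(-174\right)^{2}\right)}\right) + \frac{363}{7} = \left(-54200 - \frac{1}{2 \left(-11 + 30276\right)}\right) + \frac{363}{7} = \left(-54200 - \frac{1}{2 \cdot 30265}\right) + \frac{363}{7} = \left(-54200 - \frac{1}{2} \cdot \frac{1}{30265}\right) + \frac{363}{7} = \left(-54200 - \frac{1}{60530}\right) + \frac{363}{7} = - \frac{3280726001}{60530} + \frac{363}{7} = - \frac{22943109617}{423710}$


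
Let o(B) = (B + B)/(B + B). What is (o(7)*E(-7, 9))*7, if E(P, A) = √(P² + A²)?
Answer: 7*√130 ≈ 79.812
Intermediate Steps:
o(B) = 1 (o(B) = (2*B)/((2*B)) = (2*B)*(1/(2*B)) = 1)
E(P, A) = √(A² + P²)
(o(7)*E(-7, 9))*7 = (1*√(9² + (-7)²))*7 = (1*√(81 + 49))*7 = (1*√130)*7 = √130*7 = 7*√130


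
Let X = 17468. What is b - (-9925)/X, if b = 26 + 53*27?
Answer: 64133/44 ≈ 1457.6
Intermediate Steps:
b = 1457 (b = 26 + 1431 = 1457)
b - (-9925)/X = 1457 - (-9925)/17468 = 1457 - 1*(-25/44) = 1457 + 25/44 = 64133/44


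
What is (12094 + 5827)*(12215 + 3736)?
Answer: 285857871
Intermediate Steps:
(12094 + 5827)*(12215 + 3736) = 17921*15951 = 285857871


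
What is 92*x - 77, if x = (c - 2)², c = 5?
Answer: 751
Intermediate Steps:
x = 9 (x = (5 - 2)² = 3² = 9)
92*x - 77 = 92*9 - 77 = 828 - 77 = 751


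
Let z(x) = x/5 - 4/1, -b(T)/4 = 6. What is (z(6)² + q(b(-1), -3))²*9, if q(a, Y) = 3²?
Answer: 1595169/625 ≈ 2552.3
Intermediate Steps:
b(T) = -24 (b(T) = -4*6 = -24)
q(a, Y) = 9
z(x) = -4 + x/5 (z(x) = x*(⅕) - 4*1 = x/5 - 4 = -4 + x/5)
(z(6)² + q(b(-1), -3))²*9 = ((-4 + (⅕)*6)² + 9)²*9 = ((-4 + 6/5)² + 9)²*9 = ((-14/5)² + 9)²*9 = (196/25 + 9)²*9 = (421/25)²*9 = (177241/625)*9 = 1595169/625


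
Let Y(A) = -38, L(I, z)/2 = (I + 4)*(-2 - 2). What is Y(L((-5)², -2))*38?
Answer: -1444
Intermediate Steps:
L(I, z) = -32 - 8*I (L(I, z) = 2*((I + 4)*(-2 - 2)) = 2*((4 + I)*(-4)) = 2*(-16 - 4*I) = -32 - 8*I)
Y(L((-5)², -2))*38 = -38*38 = -1444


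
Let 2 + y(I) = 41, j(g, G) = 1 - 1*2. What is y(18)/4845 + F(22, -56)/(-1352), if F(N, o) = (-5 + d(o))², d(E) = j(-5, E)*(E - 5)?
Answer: -630883/272935 ≈ -2.3115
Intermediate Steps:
j(g, G) = -1 (j(g, G) = 1 - 2 = -1)
d(E) = 5 - E (d(E) = -(E - 5) = -(-5 + E) = 5 - E)
F(N, o) = o² (F(N, o) = (-5 + (5 - o))² = (-o)² = o²)
y(I) = 39 (y(I) = -2 + 41 = 39)
y(18)/4845 + F(22, -56)/(-1352) = 39/4845 + (-56)²/(-1352) = 39*(1/4845) + 3136*(-1/1352) = 13/1615 - 392/169 = -630883/272935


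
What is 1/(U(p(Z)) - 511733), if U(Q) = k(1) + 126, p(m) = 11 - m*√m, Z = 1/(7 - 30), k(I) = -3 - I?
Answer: -1/511611 ≈ -1.9546e-6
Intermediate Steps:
Z = -1/23 (Z = 1/(-23) = -1/23 ≈ -0.043478)
p(m) = 11 - m^(3/2)
U(Q) = 122 (U(Q) = (-3 - 1*1) + 126 = (-3 - 1) + 126 = -4 + 126 = 122)
1/(U(p(Z)) - 511733) = 1/(122 - 511733) = 1/(-511611) = -1/511611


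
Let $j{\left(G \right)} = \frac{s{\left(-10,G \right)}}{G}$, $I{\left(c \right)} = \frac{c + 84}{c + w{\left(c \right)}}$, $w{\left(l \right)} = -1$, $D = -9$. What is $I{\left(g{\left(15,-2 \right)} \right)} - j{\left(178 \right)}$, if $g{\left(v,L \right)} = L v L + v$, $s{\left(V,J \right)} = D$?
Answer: $\frac{7242}{3293} \approx 2.1992$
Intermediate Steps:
$s{\left(V,J \right)} = -9$
$g{\left(v,L \right)} = v + v L^{2}$ ($g{\left(v,L \right)} = v L^{2} + v = v + v L^{2}$)
$I{\left(c \right)} = \frac{84 + c}{-1 + c}$ ($I{\left(c \right)} = \frac{c + 84}{c - 1} = \frac{84 + c}{-1 + c}$)
$j{\left(G \right)} = - \frac{9}{G}$
$I{\left(g{\left(15,-2 \right)} \right)} - j{\left(178 \right)} = \frac{84 + 15 \left(1 + \left(-2\right)^{2}\right)}{-1 + 15 \left(1 + \left(-2\right)^{2}\right)} - - \frac{9}{178} = \frac{84 + 15 \left(1 + 4\right)}{-1 + 15 \left(1 + 4\right)} - \left(-9\right) \frac{1}{178} = \frac{84 + 15 \cdot 5}{-1 + 15 \cdot 5} - - \frac{9}{178} = \frac{84 + 75}{-1 + 75} + \frac{9}{178} = \frac{1}{74} \cdot 159 + \frac{9}{178} = \frac{159}{74} + \frac{9}{178} = \frac{7242}{3293}$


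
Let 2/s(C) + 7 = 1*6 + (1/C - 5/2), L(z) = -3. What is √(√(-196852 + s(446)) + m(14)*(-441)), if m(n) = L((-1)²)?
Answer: √(201228300 + 390*I*√29941276170)/390 ≈ 36.867 + 6.0172*I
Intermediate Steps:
m(n) = -3
s(C) = 2/(-7/2 + 1/C) (s(C) = 2/(-7 + (1*6 + (1/C - 5/2))) = 2/(-7 + (6 + (1/C - 5*½))) = 2/(-7 + (6 + (1/C - 5/2))) = 2/(-7 + (6 + (-5/2 + 1/C))) = 2/(-7 + (7/2 + 1/C)) = 2/(-7/2 + 1/C))
√(√(-196852 + s(446)) + m(14)*(-441)) = √(√(-196852 - 4*446/(-2 + 7*446)) - 3*(-441)) = √(√(-196852 - 4*446/(-2 + 3122)) + 1323) = √(√(-196852 - 4*446/3120) + 1323) = √(√(-196852 - 4*446*1/3120) + 1323) = √(√(-196852 - 223/390) + 1323) = √(√(-76772503/390) + 1323) = √(I*√29941276170/390 + 1323) = √(1323 + I*√29941276170/390)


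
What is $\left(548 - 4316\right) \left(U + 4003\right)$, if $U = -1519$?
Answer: $-9359712$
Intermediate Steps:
$\left(548 - 4316\right) \left(U + 4003\right) = \left(548 - 4316\right) \left(-1519 + 4003\right) = \left(-3768\right) 2484 = -9359712$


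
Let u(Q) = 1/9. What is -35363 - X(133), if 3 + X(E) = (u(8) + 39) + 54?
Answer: -319078/9 ≈ -35453.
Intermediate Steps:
u(Q) = ⅑
X(E) = 811/9 (X(E) = -3 + ((⅑ + 39) + 54) = -3 + (352/9 + 54) = -3 + 838/9 = 811/9)
-35363 - X(133) = -35363 - 1*811/9 = -35363 - 811/9 = -319078/9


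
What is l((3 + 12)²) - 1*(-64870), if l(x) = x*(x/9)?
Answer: 70495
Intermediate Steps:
l(x) = x²/9 (l(x) = x*(x*(⅑)) = x*(x/9) = x²/9)
l((3 + 12)²) - 1*(-64870) = ((3 + 12)²)²/9 - 1*(-64870) = (15²)²/9 + 64870 = (⅑)*225² + 64870 = (⅑)*50625 + 64870 = 5625 + 64870 = 70495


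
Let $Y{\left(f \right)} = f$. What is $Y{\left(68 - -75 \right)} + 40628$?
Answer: $40771$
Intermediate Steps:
$Y{\left(68 - -75 \right)} + 40628 = \left(68 - -75\right) + 40628 = \left(68 + 75\right) + 40628 = 143 + 40628 = 40771$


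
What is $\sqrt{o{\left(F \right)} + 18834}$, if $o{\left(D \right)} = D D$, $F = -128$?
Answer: $\sqrt{35218} \approx 187.66$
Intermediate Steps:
$o{\left(D \right)} = D^{2}$
$\sqrt{o{\left(F \right)} + 18834} = \sqrt{\left(-128\right)^{2} + 18834} = \sqrt{16384 + 18834} = \sqrt{35218}$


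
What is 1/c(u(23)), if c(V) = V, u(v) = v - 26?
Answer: -⅓ ≈ -0.33333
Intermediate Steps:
u(v) = -26 + v
1/c(u(23)) = 1/(-26 + 23) = 1/(-3) = -⅓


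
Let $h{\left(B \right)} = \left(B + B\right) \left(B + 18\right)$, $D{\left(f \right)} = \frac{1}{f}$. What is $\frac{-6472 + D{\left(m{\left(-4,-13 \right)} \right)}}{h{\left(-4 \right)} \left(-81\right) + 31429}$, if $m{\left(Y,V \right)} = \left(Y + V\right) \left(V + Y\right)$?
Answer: $- \frac{1870407}{11704789} \approx -0.1598$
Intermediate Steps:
$m{\left(Y,V \right)} = \left(V + Y\right)^{2}$ ($m{\left(Y,V \right)} = \left(V + Y\right) \left(V + Y\right) = \left(V + Y\right)^{2}$)
$h{\left(B \right)} = 2 B \left(18 + B\right)$
$\frac{-6472 + D{\left(m{\left(-4,-13 \right)} \right)}}{h{\left(-4 \right)} \left(-81\right) + 31429} = \frac{-6472 + \frac{1}{\left(-13 - 4\right)^{2}}}{2 \left(-4\right) \left(18 - 4\right) \left(-81\right) + 31429} = \frac{-6472 + \frac{1}{\left(-17\right)^{2}}}{2 \left(-4\right) 14 \left(-81\right) + 31429} = \frac{-6472 + \frac{1}{289}}{\left(-112\right) \left(-81\right) + 31429} = \frac{-6472 + \frac{1}{289}}{9072 + 31429} = - \frac{1870407}{289 \cdot 40501} = \left(- \frac{1870407}{289}\right) \frac{1}{40501} = - \frac{1870407}{11704789}$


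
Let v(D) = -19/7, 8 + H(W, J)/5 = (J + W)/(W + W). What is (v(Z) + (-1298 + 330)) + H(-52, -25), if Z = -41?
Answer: -733105/728 ≈ -1007.0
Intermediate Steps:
H(W, J) = -40 + 5*(J + W)/(2*W) (H(W, J) = -40 + 5*((J + W)/(W + W)) = -40 + 5*((J + W)/((2*W))) = -40 + 5*((J + W)*(1/(2*W))) = -40 + 5*((J + W)/(2*W)) = -40 + 5*(J + W)/(2*W))
v(D) = -19/7 (v(D) = -19*⅐ = -19/7)
(v(Z) + (-1298 + 330)) + H(-52, -25) = (-19/7 + (-1298 + 330)) + (5/2)*(-25 - 15*(-52))/(-52) = (-19/7 - 968) + (5/2)*(-1/52)*(-25 + 780) = -6795/7 + (5/2)*(-1/52)*755 = -6795/7 - 3775/104 = -733105/728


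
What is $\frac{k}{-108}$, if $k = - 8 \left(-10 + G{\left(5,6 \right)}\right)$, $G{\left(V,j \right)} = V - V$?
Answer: $- \frac{20}{27} \approx -0.74074$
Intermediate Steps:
$G{\left(V,j \right)} = 0$
$k = 80$ ($k = - 8 \left(-10 + 0\right) = \left(-8\right) \left(-10\right) = 80$)
$\frac{k}{-108} = \frac{80}{-108} = 80 \left(- \frac{1}{108}\right) = - \frac{20}{27}$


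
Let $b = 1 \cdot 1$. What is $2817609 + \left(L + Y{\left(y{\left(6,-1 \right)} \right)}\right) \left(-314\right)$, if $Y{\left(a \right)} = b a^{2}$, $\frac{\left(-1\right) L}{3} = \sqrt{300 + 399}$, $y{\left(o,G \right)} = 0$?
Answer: $2817609 + 942 \sqrt{699} \approx 2.8425 \cdot 10^{6}$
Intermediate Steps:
$b = 1$
$L = - 3 \sqrt{699}$ ($L = - 3 \sqrt{300 + 399} = - 3 \sqrt{699} \approx -79.316$)
$Y{\left(a \right)} = a^{2}$ ($Y{\left(a \right)} = 1 a^{2} = a^{2}$)
$2817609 + \left(L + Y{\left(y{\left(6,-1 \right)} \right)}\right) \left(-314\right) = 2817609 + \left(- 3 \sqrt{699} + 0^{2}\right) \left(-314\right) = 2817609 + \left(- 3 \sqrt{699} + 0\right) \left(-314\right) = 2817609 + - 3 \sqrt{699} \left(-314\right) = 2817609 + 942 \sqrt{699}$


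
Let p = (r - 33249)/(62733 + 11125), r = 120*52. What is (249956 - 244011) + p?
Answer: 439058801/73858 ≈ 5944.6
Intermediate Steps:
r = 6240
p = -27009/73858 (p = (6240 - 33249)/(62733 + 11125) = -27009/73858 ≈ -0.36569)
(249956 - 244011) + p = (249956 - 244011) - 27009/73858 = 5945 - 27009/73858 = 439058801/73858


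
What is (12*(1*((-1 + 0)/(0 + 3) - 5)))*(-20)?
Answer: 1280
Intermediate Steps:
(12*(1*((-1 + 0)/(0 + 3) - 5)))*(-20) = (12*(1*(-1/3 - 5)))*(-20) = (12*(1*(-16/3)))*(-20) = (12*(-16/3))*(-20) = -64*(-20) = 1280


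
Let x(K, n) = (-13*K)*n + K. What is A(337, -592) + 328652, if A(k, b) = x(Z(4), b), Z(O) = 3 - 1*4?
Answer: 320955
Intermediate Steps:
Z(O) = -1 (Z(O) = 3 - 4 = -1)
x(K, n) = K - 13*K*n (x(K, n) = -13*K*n + K = K - 13*K*n)
A(k, b) = -1 + 13*b (A(k, b) = -(1 - 13*b) = -1 + 13*b)
A(337, -592) + 328652 = (-1 + 13*(-592)) + 328652 = (-1 - 7696) + 328652 = -7697 + 328652 = 320955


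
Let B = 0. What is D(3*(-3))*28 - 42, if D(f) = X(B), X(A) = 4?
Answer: 70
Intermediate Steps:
D(f) = 4
D(3*(-3))*28 - 42 = 4*28 - 42 = 112 - 42 = 70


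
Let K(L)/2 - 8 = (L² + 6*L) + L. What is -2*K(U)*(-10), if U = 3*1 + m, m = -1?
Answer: 1040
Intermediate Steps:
U = 2 (U = 3*1 - 1 = 3 - 1 = 2)
K(L) = 16 + 2*L² + 14*L (K(L) = 16 + 2*((L² + 6*L) + L) = 16 + 2*(L² + 7*L) = 16 + (2*L² + 14*L) = 16 + 2*L² + 14*L)
-2*K(U)*(-10) = -2*(16 + 2*2² + 14*2)*(-10) = -2*(16 + 2*4 + 28)*(-10) = -2*(16 + 8 + 28)*(-10) = -2*52*(-10) = -104*(-10) = 1040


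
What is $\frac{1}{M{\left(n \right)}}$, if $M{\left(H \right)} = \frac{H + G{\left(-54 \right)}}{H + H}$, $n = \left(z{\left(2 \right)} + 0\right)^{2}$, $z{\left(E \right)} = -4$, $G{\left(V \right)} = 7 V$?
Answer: $- \frac{16}{181} \approx -0.088398$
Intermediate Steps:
$n = 16$ ($n = \left(-4 + 0\right)^{2} = \left(-4\right)^{2} = 16$)
$M{\left(H \right)} = \frac{-378 + H}{2 H}$ ($M{\left(H \right)} = \frac{H + 7 \left(-54\right)}{H + H} = \frac{H - 378}{2 H} = \left(-378 + H\right) \frac{1}{2 H} = \frac{-378 + H}{2 H}$)
$\frac{1}{M{\left(n \right)}} = \frac{1}{\frac{1}{2} \cdot \frac{1}{16} \left(-378 + 16\right)} = \frac{1}{\frac{1}{2} \cdot \frac{1}{16} \left(-362\right)} = \frac{1}{- \frac{181}{16}} = - \frac{16}{181}$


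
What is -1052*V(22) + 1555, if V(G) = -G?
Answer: 24699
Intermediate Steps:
-1052*V(22) + 1555 = -(-1052)*22 + 1555 = -1052*(-22) + 1555 = 23144 + 1555 = 24699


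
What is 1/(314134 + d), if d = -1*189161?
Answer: 1/124973 ≈ 8.0017e-6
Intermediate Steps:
d = -189161
1/(314134 + d) = 1/(314134 - 189161) = 1/124973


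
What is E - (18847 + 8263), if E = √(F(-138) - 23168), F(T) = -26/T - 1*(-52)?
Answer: -27110 + 17*I*√380811/69 ≈ -27110.0 + 152.04*I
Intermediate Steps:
F(T) = 52 - 26/T (F(T) = -26/T + 52 = 52 - 26/T)
E = 17*I*√380811/69 (E = √((52 - 26/(-138)) - 23168) = √((52 - 26*(-1/138)) - 23168) = √((52 + 13/69) - 23168) = √(3601/69 - 23168) = √(-1594991/69) = 17*I*√380811/69 ≈ 152.04*I)
E - (18847 + 8263) = 17*I*√380811/69 - (18847 + 8263) = 17*I*√380811/69 - 1*27110 = 17*I*√380811/69 - 27110 = -27110 + 17*I*√380811/69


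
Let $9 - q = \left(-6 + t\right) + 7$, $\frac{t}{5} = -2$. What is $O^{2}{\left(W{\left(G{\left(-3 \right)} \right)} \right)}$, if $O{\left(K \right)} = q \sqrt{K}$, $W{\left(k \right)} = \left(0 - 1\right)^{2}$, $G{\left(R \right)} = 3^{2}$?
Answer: $324$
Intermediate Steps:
$t = -10$ ($t = 5 \left(-2\right) = -10$)
$G{\left(R \right)} = 9$
$W{\left(k \right)} = 1$ ($W{\left(k \right)} = \left(-1\right)^{2} = 1$)
$q = 18$ ($q = 9 - \left(\left(-6 - 10\right) + 7\right) = 9 - \left(-16 + 7\right) = 9 - -9 = 9 + 9 = 18$)
$O{\left(K \right)} = 18 \sqrt{K}$
$O^{2}{\left(W{\left(G{\left(-3 \right)} \right)} \right)} = \left(18 \sqrt{1}\right)^{2} = \left(18 \cdot 1\right)^{2} = 18^{2} = 324$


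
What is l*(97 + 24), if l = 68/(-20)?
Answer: -2057/5 ≈ -411.40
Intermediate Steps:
l = -17/5 (l = 68*(-1/20) = -17/5 ≈ -3.4000)
l*(97 + 24) = -17*(97 + 24)/5 = -17/5*121 = -2057/5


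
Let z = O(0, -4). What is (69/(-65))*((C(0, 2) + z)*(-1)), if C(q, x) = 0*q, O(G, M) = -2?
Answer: -138/65 ≈ -2.1231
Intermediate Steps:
z = -2
C(q, x) = 0
(69/(-65))*((C(0, 2) + z)*(-1)) = (69/(-65))*((0 - 2)*(-1)) = (69*(-1/65))*(-2*(-1)) = -69/65*2 = -138/65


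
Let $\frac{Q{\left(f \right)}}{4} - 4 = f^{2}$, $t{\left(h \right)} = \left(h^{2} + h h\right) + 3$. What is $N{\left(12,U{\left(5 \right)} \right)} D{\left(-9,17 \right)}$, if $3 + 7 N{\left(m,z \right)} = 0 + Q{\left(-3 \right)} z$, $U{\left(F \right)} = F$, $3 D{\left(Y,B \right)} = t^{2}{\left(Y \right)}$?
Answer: $\frac{2332275}{7} \approx 3.3318 \cdot 10^{5}$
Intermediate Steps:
$t{\left(h \right)} = 3 + 2 h^{2}$ ($t{\left(h \right)} = \left(h^{2} + h^{2}\right) + 3 = 2 h^{2} + 3 = 3 + 2 h^{2}$)
$D{\left(Y,B \right)} = \frac{\left(3 + 2 Y^{2}\right)^{2}}{3}$
$Q{\left(f \right)} = 16 + 4 f^{2}$
$N{\left(m,z \right)} = - \frac{3}{7} + \frac{52 z}{7}$ ($N{\left(m,z \right)} = - \frac{3}{7} + \frac{0 + \left(16 + 4 \left(-3\right)^{2}\right) z}{7} = - \frac{3}{7} + \frac{0 + \left(16 + 4 \cdot 9\right) z}{7} = - \frac{3}{7} + \frac{0 + \left(16 + 36\right) z}{7} = - \frac{3}{7} + \frac{0 + 52 z}{7} = - \frac{3}{7} + \frac{52 z}{7}$)
$N{\left(12,U{\left(5 \right)} \right)} D{\left(-9,17 \right)} = \left(- \frac{3}{7} + \frac{52}{7} \cdot 5\right) \frac{\left(3 + 2 \left(-9\right)^{2}\right)^{2}}{3} = \left(- \frac{3}{7} + \frac{260}{7}\right) \frac{\left(3 + 2 \cdot 81\right)^{2}}{3} = \frac{257 \frac{\left(3 + 162\right)^{2}}{3}}{7} = \frac{257 \frac{165^{2}}{3}}{7} = \frac{257 \cdot \frac{1}{3} \cdot 27225}{7} = \frac{257}{7} \cdot 9075 = \frac{2332275}{7}$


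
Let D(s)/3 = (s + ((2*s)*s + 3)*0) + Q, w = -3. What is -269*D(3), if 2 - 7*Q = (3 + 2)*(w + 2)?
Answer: -3228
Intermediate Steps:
Q = 1 (Q = 2/7 - (3 + 2)*(-3 + 2)/7 = 2/7 - 5*(-1)/7 = 2/7 - ⅐*(-5) = 2/7 + 5/7 = 1)
D(s) = 3 + 3*s (D(s) = 3*((s + ((2*s)*s + 3)*0) + 1) = 3*((s + (2*s² + 3)*0) + 1) = 3*((s + (3 + 2*s²)*0) + 1) = 3*((s + 0) + 1) = 3*(s + 1) = 3*(1 + s) = 3 + 3*s)
-269*D(3) = -269*(3 + 3*3) = -269*(3 + 9) = -269*12 = -3228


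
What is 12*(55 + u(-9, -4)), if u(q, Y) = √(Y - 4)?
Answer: 660 + 24*I*√2 ≈ 660.0 + 33.941*I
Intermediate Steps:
u(q, Y) = √(-4 + Y)
12*(55 + u(-9, -4)) = 12*(55 + √(-4 - 4)) = 12*(55 + √(-8)) = 12*(55 + 2*I*√2) = 660 + 24*I*√2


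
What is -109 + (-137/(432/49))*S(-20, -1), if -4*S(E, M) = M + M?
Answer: -100889/864 ≈ -116.77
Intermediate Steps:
S(E, M) = -M/2 (S(E, M) = -(M + M)/4 = -M/2)
-109 + (-137/(432/49))*S(-20, -1) = -109 + (-137/(432/49))*(-1/2*(-1)) = -109 - 137/(432*(1/49))*(1/2) = -109 - 137/432/49*(1/2) = -109 - 137*49/432*(1/2) = -109 - 6713/432*1/2 = -109 - 6713/864 = -100889/864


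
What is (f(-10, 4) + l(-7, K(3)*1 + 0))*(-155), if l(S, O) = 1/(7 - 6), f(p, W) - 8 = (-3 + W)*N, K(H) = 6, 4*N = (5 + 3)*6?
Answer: -3255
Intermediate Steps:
N = 12 (N = ((5 + 3)*6)/4 = (8*6)/4 = (¼)*48 = 12)
f(p, W) = -28 + 12*W (f(p, W) = 8 + (-3 + W)*12 = 8 + (-36 + 12*W) = -28 + 12*W)
l(S, O) = 1 (l(S, O) = 1/1 = 1)
(f(-10, 4) + l(-7, K(3)*1 + 0))*(-155) = ((-28 + 12*4) + 1)*(-155) = ((-28 + 48) + 1)*(-155) = (20 + 1)*(-155) = 21*(-155) = -3255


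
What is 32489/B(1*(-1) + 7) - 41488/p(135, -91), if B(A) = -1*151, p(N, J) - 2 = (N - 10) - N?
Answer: 750597/151 ≈ 4970.8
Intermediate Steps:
p(N, J) = -8 (p(N, J) = 2 + ((N - 10) - N) = 2 + ((-10 + N) - N) = 2 - 10 = -8)
B(A) = -151
32489/B(1*(-1) + 7) - 41488/p(135, -91) = 32489/(-151) - 41488/(-8) = 32489*(-1/151) - 41488*(-1/8) = -32489/151 + 5186 = 750597/151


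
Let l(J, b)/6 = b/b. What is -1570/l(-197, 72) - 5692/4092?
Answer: -269108/1023 ≈ -263.06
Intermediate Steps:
l(J, b) = 6 (l(J, b) = 6*(b/b) = 6*1 = 6)
-1570/l(-197, 72) - 5692/4092 = -1570/6 - 5692/4092 = -1570*⅙ - 5692*1/4092 = -785/3 - 1423/1023 = -269108/1023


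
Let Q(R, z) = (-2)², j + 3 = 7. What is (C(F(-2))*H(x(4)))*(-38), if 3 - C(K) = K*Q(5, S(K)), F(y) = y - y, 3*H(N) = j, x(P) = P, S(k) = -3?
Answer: -152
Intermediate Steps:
j = 4 (j = -3 + 7 = 4)
Q(R, z) = 4
H(N) = 4/3 (H(N) = (⅓)*4 = 4/3)
F(y) = 0
C(K) = 3 - 4*K (C(K) = 3 - K*4 = 3 - 4*K)
(C(F(-2))*H(x(4)))*(-38) = ((3 - 4*0)*(4/3))*(-38) = ((3 + 0)*(4/3))*(-38) = (3*(4/3))*(-38) = 4*(-38) = -152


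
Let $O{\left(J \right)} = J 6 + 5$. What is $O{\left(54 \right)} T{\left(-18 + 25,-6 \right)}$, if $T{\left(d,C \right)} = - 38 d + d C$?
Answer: $-101332$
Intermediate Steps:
$T{\left(d,C \right)} = - 38 d + C d$
$O{\left(J \right)} = 5 + 6 J$ ($O{\left(J \right)} = 6 J + 5 = 5 + 6 J$)
$O{\left(54 \right)} T{\left(-18 + 25,-6 \right)} = \left(5 + 6 \cdot 54\right) \left(-18 + 25\right) \left(-38 - 6\right) = \left(5 + 324\right) 7 \left(-44\right) = 329 \left(-308\right) = -101332$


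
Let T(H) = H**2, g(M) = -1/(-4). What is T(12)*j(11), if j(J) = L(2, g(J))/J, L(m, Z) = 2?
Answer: 288/11 ≈ 26.182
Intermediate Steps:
g(M) = 1/4 (g(M) = -1*(-1/4) = 1/4)
j(J) = 2/J
T(12)*j(11) = 12**2*(2/11) = 144*(2*(1/11)) = 144*(2/11) = 288/11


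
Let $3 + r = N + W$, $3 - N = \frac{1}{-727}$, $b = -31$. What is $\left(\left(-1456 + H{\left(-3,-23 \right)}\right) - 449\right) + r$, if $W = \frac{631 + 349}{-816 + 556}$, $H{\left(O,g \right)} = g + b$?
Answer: $- \frac{18550119}{9451} \approx -1962.8$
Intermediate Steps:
$H{\left(O,g \right)} = -31 + g$ ($H{\left(O,g \right)} = g - 31 = -31 + g$)
$W = - \frac{49}{13}$ ($W = \frac{980}{-260} = 980 \left(- \frac{1}{260}\right) = - \frac{49}{13} \approx -3.7692$)
$N = \frac{2182}{727}$ ($N = 3 - \frac{1}{-727} = 3 - - \frac{1}{727} = 3 + \frac{1}{727} = \frac{2182}{727} \approx 3.0014$)
$r = - \frac{35610}{9451}$ ($r = -3 + \left(\frac{2182}{727} - \frac{49}{13}\right) = -3 - \frac{7257}{9451} = - \frac{35610}{9451} \approx -3.7679$)
$\left(\left(-1456 + H{\left(-3,-23 \right)}\right) - 449\right) + r = \left(\left(-1456 - 54\right) - 449\right) - \frac{35610}{9451} = \left(-1510 - 449\right) - \frac{35610}{9451} = -1959 - \frac{35610}{9451} = - \frac{18550119}{9451}$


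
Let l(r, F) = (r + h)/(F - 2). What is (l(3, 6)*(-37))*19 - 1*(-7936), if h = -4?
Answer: 32447/4 ≈ 8111.8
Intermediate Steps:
l(r, F) = (-4 + r)/(-2 + F) (l(r, F) = (r - 4)/(F - 2) = (-4 + r)/(-2 + F))
(l(3, 6)*(-37))*19 - 1*(-7936) = (((-4 + 3)/(-2 + 6))*(-37))*19 - 1*(-7936) = ((-1/4)*(-37))*19 + 7936 = (((¼)*(-1))*(-37))*19 + 7936 = -¼*(-37)*19 + 7936 = (37/4)*19 + 7936 = 703/4 + 7936 = 32447/4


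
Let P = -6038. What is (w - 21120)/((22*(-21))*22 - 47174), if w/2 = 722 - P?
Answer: 3800/28669 ≈ 0.13255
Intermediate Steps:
w = 13520 (w = 2*(722 - 1*(-6038)) = 2*(722 + 6038) = 2*6760 = 13520)
(w - 21120)/((22*(-21))*22 - 47174) = (13520 - 21120)/((22*(-21))*22 - 47174) = -7600/(-462*22 - 47174) = -7600/(-10164 - 47174) = -7600/(-57338) = -7600*(-1/57338) = 3800/28669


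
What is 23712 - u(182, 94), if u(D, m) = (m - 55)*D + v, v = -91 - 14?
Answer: 16719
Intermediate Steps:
v = -105
u(D, m) = -105 + D*(-55 + m) (u(D, m) = (m - 55)*D - 105 = (-55 + m)*D - 105 = D*(-55 + m) - 105 = -105 + D*(-55 + m))
23712 - u(182, 94) = 23712 - (-105 - 55*182 + 182*94) = 23712 - (-105 - 10010 + 17108) = 23712 - 1*6993 = 23712 - 6993 = 16719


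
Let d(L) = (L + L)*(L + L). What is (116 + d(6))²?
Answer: 67600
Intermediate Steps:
d(L) = 4*L² (d(L) = (2*L)*(2*L) = 4*L²)
(116 + d(6))² = (116 + 4*6²)² = (116 + 4*36)² = (116 + 144)² = 260² = 67600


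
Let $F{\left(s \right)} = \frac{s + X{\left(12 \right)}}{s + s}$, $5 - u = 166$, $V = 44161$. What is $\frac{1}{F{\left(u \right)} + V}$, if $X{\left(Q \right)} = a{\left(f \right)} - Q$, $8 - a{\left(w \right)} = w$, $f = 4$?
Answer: $\frac{322}{14220011} \approx 2.2644 \cdot 10^{-5}$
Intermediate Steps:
$a{\left(w \right)} = 8 - w$
$u = -161$ ($u = 5 - 166 = -161$)
$X{\left(Q \right)} = 4 - Q$ ($X{\left(Q \right)} = \left(8 - 4\right) - Q = 4 - Q$)
$F{\left(s \right)} = \frac{-8 + s}{2 s}$ ($F{\left(s \right)} = \frac{s + \left(4 - 12\right)}{s + s} = \frac{s + \left(4 - 12\right)}{2 s} = \left(s - 8\right) \frac{1}{2 s} = \left(-8 + s\right) \frac{1}{2 s} = \frac{-8 + s}{2 s}$)
$\frac{1}{F{\left(u \right)} + V} = \frac{1}{\frac{-8 - 161}{2 \left(-161\right)} + 44161} = \frac{1}{\frac{1}{2} \left(- \frac{1}{161}\right) \left(-169\right) + 44161} = \frac{1}{\frac{169}{322} + 44161} = \frac{1}{\frac{14220011}{322}} = \frac{322}{14220011}$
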